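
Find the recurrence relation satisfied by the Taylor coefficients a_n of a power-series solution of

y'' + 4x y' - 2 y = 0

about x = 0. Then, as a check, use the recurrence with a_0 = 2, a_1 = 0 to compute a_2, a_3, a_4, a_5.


Substitute y = sum_n a_n x^n.
y''(x) has coefficient (n+2)(n+1) a_{n+2} at x^n;
4 x y'(x) has coefficient 4 n a_n at x^n (shift);
-2 y(x) has coefficient -2 a_n at x^n.
Matching x^n: (n+2)(n+1) a_{n+2} + (4n - 2) a_n = 0.
Thus a_{n+2} = (-4n + 2) / ((n+1)(n+2)) * a_n.

Check with a_0 = 2, a_1 = 0 (apply the recurrence for n = 0, 1, 2, 3): a_0 = 2, a_1 = 0, a_2 = 2, a_3 = 0, a_4 = -1, a_5 = 0.

a_(n+2) = (-4n + 2) / ((n+1)(n+2)) * a_n; check: a_0 = 2, a_1 = 0, a_2 = 2, a_3 = 0, a_4 = -1, a_5 = 0


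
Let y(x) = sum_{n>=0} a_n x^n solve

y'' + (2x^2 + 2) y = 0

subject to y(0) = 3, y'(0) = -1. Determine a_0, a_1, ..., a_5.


Ansatz: y(x) = sum_{n>=0} a_n x^n, so y'(x) = sum_{n>=1} n a_n x^(n-1) and y''(x) = sum_{n>=2} n(n-1) a_n x^(n-2).
Substitute into P(x) y'' + Q(x) y' + R(x) y = 0 with P(x) = 1, Q(x) = 0, R(x) = 2x^2 + 2, and match powers of x.
Initial conditions: a_0 = 3, a_1 = -1.
Setting the coefficient of each power of x to zero and solving order by order (substituting the coefficients already found):
  x^0: 2 a_2 + 2 a_0 = 0  ->  2 a_2 = -2 a_0 = -6  ->  a_2 = -3
  x^1: 6 a_3 + 2 a_1 = 0  ->  6 a_3 = -2 a_1 = 2  ->  a_3 = 1/3
  x^2: 12 a_4 + 2 a_2 + 2 a_0 = 0  ->  12 a_4 = -2 a_2 - 2 a_0 = 0  ->  a_4 = 0
  x^3: 20 a_5 + 2 a_3 + 2 a_1 = 0  ->  20 a_5 = -2 a_3 - 2 a_1 = 4/3  ->  a_5 = 1/15
Truncated series: y(x) = 3 - x - 3 x^2 + (1/3) x^3 + (1/15) x^5 + O(x^6).

a_0 = 3; a_1 = -1; a_2 = -3; a_3 = 1/3; a_4 = 0; a_5 = 1/15


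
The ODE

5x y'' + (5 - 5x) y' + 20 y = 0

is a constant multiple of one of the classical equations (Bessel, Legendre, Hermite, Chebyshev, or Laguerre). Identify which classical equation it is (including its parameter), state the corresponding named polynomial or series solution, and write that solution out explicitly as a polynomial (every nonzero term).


All three coefficients share the factor 5; dividing through by 5 gives  x y'' + (1 - x) y' + 4 y = 0.
This matches the Laguerre equation x y'' + (1 - x) y' + n y = 0 with n = 4; the polynomial solution is L_4(x).
With y = sum_k a_k x^k, matching x^k gives (k+1)k a_{k+1} + (k+1) a_{k+1} - k a_k + n a_k = 0, i.e. (k+1)^2 a_{k+1} = (k - n) a_k = (k - 4) a_k. The right side vanishes at k = 4, so the series terminates at degree 4.
Standard normalization L_n(0) = 1 gives a_0 = 1. Work upward with a_{k+1} = (k - 4) a_k / (k+1)^2:
  a_1 = (0 - 4)(1) / 1^2 = -4/1 = -4
  a_2 = (1 - 4)(-4) / 2^2 = 12/4 = 3
  a_3 = (2 - 4)(3) / 3^2 = -6/9 = -2/3
  a_4 = (3 - 4)(-2/3) / 4^2 = (2/3)/16 = 1/24
Hence L_4(x) = x^4/24 - 2 x^3/3 + 3 x^2 - 4 x + 1.

L_4(x); series = x^4/24 - 2 x^3/3 + 3 x^2 - 4 x + 1


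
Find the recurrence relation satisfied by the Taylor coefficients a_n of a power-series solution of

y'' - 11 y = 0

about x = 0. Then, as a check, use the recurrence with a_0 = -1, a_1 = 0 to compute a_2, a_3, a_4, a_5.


Substitute y = sum_n a_n x^n into y'' + (const) y = 0.
y''(x) = sum_{n>=0} (n+2)(n+1) a_{n+2} x^n.
The ODE becomes sum_n [(n+2)(n+1) a_{n+2} - 11 a_n] x^n = 0.
Setting each coefficient to zero gives the recurrence:
  (n+2)(n+1) a_{n+2} - 11 a_n = 0,
  a_{n+2} = 11 / ((n+1)(n+2)) a_n.

Check with a_0 = -1, a_1 = 0 (apply the recurrence for n = 0, 1, 2, 3): a_0 = -1, a_1 = 0, a_2 = -11/2, a_3 = 0, a_4 = -121/24, a_5 = 0.

a_{n+2} = 11/((n+1)(n+2)) * a_n; check: a_0 = -1, a_1 = 0, a_2 = -11/2, a_3 = 0, a_4 = -121/24, a_5 = 0


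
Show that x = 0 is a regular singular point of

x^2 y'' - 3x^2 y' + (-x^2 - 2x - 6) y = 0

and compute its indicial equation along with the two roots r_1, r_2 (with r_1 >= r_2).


Divide by x^2 to reach normal form y'' + P_1(x) y' + P_2(x) y = 0 with P_1(x) = -3 and P_2(x) = -1 - 2/x - 6/x^2.
x = 0 is a singular point because the y-coefficient -1 - 2/x - 6/x^2 has a pole at x = 0.
It is a regular singular point because x P_1(x) = p(x) = -3x and x^2 P_2(x) = q(x) = -x^2 - 2x - 6 are polynomials, hence analytic at x = 0.
p(0) = 0,  q(0) = -6.
Indicial equation: r(r-1) + p(0) r + q(0) = 0, i.e. r^2 + (p(0) - 1) r + q(0) = 0, i.e. r^2 - 1 r - 6 = 0.
Discriminant: (-1)^2 - 4(-6) = 25, so r = (1 ± 5)/2.
Solving: r_1 = 3, r_2 = -2.

indicial: r^2 - 1 r - 6 = 0; roots r_1 = 3, r_2 = -2


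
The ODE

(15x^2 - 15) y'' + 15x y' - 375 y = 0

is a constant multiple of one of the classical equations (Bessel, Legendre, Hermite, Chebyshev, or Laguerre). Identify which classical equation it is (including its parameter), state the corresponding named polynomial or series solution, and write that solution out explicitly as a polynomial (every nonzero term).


All three coefficients share the factor -15; dividing through by -15 gives  (1 - x^2) y'' - x y' + 25 y = 0.
This matches the Chebyshev equation (1 - x^2) y'' - x y' + n^2 y = 0 (note the -x y' term, not -2x y') with n^2 = 25, so n = 5; the polynomial solution is T_5(x).
With y = sum_k a_k x^k, matching x^k gives (k+2)(k+1) a_{k+2} = (k^2 - n^2) a_k = (k - 5)(k + 5) a_k. The right side vanishes at k = 5, so the series with the parity of 5 terminates at degree 5.
Standard normalization: leading coefficient of T_n is 2^(n-1), so a_5 = 2^4 = 16. Work downward with a_k = (k+1)(k+2) a_{k+2} / ((k - 5)(k + 5)):
  a_3 = (4)(5)(16) / ((3 - 5)(3 + 5)) = 320/(-16) = -20
  a_1 = (2)(3)(-20) / ((1 - 5)(1 + 5)) = -120/(-24) = 5
Hence T_5(x) = 16 x^5 - 20 x^3 + 5 x.

T_5(x); series = 16 x^5 - 20 x^3 + 5 x


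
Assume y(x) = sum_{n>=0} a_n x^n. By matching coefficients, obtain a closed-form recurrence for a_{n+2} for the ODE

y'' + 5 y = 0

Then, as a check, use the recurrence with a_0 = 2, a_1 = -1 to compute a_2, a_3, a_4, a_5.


Substitute y = sum_n a_n x^n into y'' + (const) y = 0.
y''(x) = sum_{n>=0} (n+2)(n+1) a_{n+2} x^n.
The ODE becomes sum_n [(n+2)(n+1) a_{n+2} + 5 a_n] x^n = 0.
Setting each coefficient to zero gives the recurrence:
  (n+2)(n+1) a_{n+2} + 5 a_n = 0,
  a_{n+2} = -5 / ((n+1)(n+2)) a_n.

Check with a_0 = 2, a_1 = -1 (apply the recurrence for n = 0, 1, 2, 3): a_0 = 2, a_1 = -1, a_2 = -5, a_3 = 5/6, a_4 = 25/12, a_5 = -5/24.

a_{n+2} = -5/((n+1)(n+2)) * a_n; check: a_0 = 2, a_1 = -1, a_2 = -5, a_3 = 5/6, a_4 = 25/12, a_5 = -5/24


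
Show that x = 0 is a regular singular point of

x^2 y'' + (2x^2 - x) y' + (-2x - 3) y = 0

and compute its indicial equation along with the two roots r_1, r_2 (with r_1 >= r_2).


Divide by x^2 to reach normal form y'' + P_1(x) y' + P_2(x) y = 0 with P_1(x) = 2 - 1/x and P_2(x) = -2/x - 3/x^2.
x = 0 is a singular point because the y'-coefficient 2 - 1/x has a pole at x = 0 and the y-coefficient -2/x - 3/x^2 has a pole at x = 0.
It is a regular singular point because x P_1(x) = p(x) = 2x - 1 and x^2 P_2(x) = q(x) = -2x - 3 are polynomials, hence analytic at x = 0.
p(0) = -1,  q(0) = -3.
Indicial equation: r(r-1) + p(0) r + q(0) = 0, i.e. r^2 + (p(0) - 1) r + q(0) = 0, i.e. r^2 - 2 r - 3 = 0.
Discriminant: (-2)^2 - 4(-3) = 16, so r = (2 ± 4)/2.
Solving: r_1 = 3, r_2 = -1.

indicial: r^2 - 2 r - 3 = 0; roots r_1 = 3, r_2 = -1


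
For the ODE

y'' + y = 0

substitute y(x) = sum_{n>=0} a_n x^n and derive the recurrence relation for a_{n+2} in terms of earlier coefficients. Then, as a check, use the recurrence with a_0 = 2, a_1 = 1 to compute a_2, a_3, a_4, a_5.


Substitute y = sum_n a_n x^n into y'' + (const) y = 0.
y''(x) = sum_{n>=0} (n+2)(n+1) a_{n+2} x^n.
The ODE becomes sum_n [(n+2)(n+1) a_{n+2} + 1 a_n] x^n = 0.
Setting each coefficient to zero gives the recurrence:
  (n+2)(n+1) a_{n+2} + 1 a_n = 0,
  a_{n+2} = -1 / ((n+1)(n+2)) a_n.

Check with a_0 = 2, a_1 = 1 (apply the recurrence for n = 0, 1, 2, 3): a_0 = 2, a_1 = 1, a_2 = -1, a_3 = -1/6, a_4 = 1/12, a_5 = 1/120.

a_{n+2} = -1/((n+1)(n+2)) * a_n; check: a_0 = 2, a_1 = 1, a_2 = -1, a_3 = -1/6, a_4 = 1/12, a_5 = 1/120


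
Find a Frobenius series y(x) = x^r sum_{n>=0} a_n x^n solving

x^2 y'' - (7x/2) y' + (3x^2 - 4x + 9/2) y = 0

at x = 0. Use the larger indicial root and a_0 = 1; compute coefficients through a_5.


Write in Frobenius form y'' + (p(x)/x) y' + (q(x)/x^2) y = 0:
  p(x) = -7/2,  q(x) = 3x^2 - 4x + 9/2.
Indicial equation: r(r-1) + (-7/2) r + (9/2) = 0 -> roots r_1 = 3, r_2 = 3/2.
Take r = r_1 = 3. Let y(x) = x^r sum_{n>=0} a_n x^n with a_0 = 1.
Substitute y = x^r sum a_n x^n and match x^{r+n}. The recurrence is
  D(n) a_n - 4 a_{n-1} + 3 a_{n-2} = 0,  where D(n) = (r+n)(r+n-1) + (-7/2)(r+n) + (9/2).
  a_n = [4 a_{n-1} - 3 a_{n-2}] / D(n).
Since the indicial polynomial factors as (r - r_1)(r - r_2), D(n) = (r_1 + n - r_1)(r_1 + n - r_2) = n(n + 3/2).
Evaluating step by step (a_0 = 1):
  n = 1: D(1) = 1(1 + 3/2) = 5/2; numerator = 4(1) = 4; a_1 = (4)/(5/2) = 8/5
  n = 2: D(2) = 2(2 + 3/2) = 7; numerator = 4(8/5) - 3(1) = 17/5; a_2 = (17/5)/(7) = 17/35
  n = 3: D(3) = 3(3 + 3/2) = 27/2; numerator = 4(17/35) - 3(8/5) = -20/7; a_3 = (-20/7)/(27/2) = -40/189
  n = 4: D(4) = 4(4 + 3/2) = 22; numerator = 4(-40/189) - 3(17/35) = -311/135; a_4 = (-311/135)/(22) = -311/2970
  n = 5: D(5) = 5(5 + 3/2) = 65/2; numerator = 4(-311/2970) - 3(-40/189) = 2246/10395; a_5 = (2246/10395)/(65/2) = 4492/675675

r = 3; a_0 = 1; a_1 = 8/5; a_2 = 17/35; a_3 = -40/189; a_4 = -311/2970; a_5 = 4492/675675


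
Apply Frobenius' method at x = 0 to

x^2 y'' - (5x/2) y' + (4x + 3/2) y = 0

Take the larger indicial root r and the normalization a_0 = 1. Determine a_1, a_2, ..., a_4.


Write in Frobenius form y'' + (p(x)/x) y' + (q(x)/x^2) y = 0:
  p(x) = -5/2,  q(x) = 4x + 3/2.
Indicial equation: r(r-1) + (-5/2) r + (3/2) = 0 -> roots r_1 = 3, r_2 = 1/2.
Take r = r_1 = 3. Let y(x) = x^r sum_{n>=0} a_n x^n with a_0 = 1.
Substitute y = x^r sum a_n x^n and match x^{r+n}. The recurrence is
  D(n) a_n + 4 a_{n-1} = 0,  where D(n) = (r+n)(r+n-1) + (-5/2)(r+n) + (3/2).
  a_n = -4 / D(n) * a_{n-1}.
Since the indicial polynomial factors as (r - r_1)(r - r_2), D(n) = (r_1 + n - r_1)(r_1 + n - r_2) = n(n + 5/2).
Evaluating step by step (a_0 = 1):
  n = 1: D(1) = 1(1 + 5/2) = 7/2; numerator = -4(1) = -4; a_1 = (-4)/(7/2) = -8/7
  n = 2: D(2) = 2(2 + 5/2) = 9; numerator = -4(-8/7) = 32/7; a_2 = (32/7)/(9) = 32/63
  n = 3: D(3) = 3(3 + 5/2) = 33/2; numerator = -4(32/63) = -128/63; a_3 = (-128/63)/(33/2) = -256/2079
  n = 4: D(4) = 4(4 + 5/2) = 26; numerator = -4(-256/2079) = 1024/2079; a_4 = (1024/2079)/(26) = 512/27027

r = 3; a_0 = 1; a_1 = -8/7; a_2 = 32/63; a_3 = -256/2079; a_4 = 512/27027


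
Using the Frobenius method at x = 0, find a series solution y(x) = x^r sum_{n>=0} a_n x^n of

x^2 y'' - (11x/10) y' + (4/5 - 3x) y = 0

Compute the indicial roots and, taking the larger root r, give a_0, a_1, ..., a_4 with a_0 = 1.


Write in Frobenius form y'' + (p(x)/x) y' + (q(x)/x^2) y = 0:
  p(x) = -11/10,  q(x) = 4/5 - 3x.
Indicial equation: r(r-1) + (-11/10) r + (4/5) = 0 -> roots r_1 = 8/5, r_2 = 1/2.
Take r = r_1 = 8/5. Let y(x) = x^r sum_{n>=0} a_n x^n with a_0 = 1.
Substitute y = x^r sum a_n x^n and match x^{r+n}. The recurrence is
  D(n) a_n - 3 a_{n-1} = 0,  where D(n) = (r+n)(r+n-1) + (-11/10)(r+n) + (4/5).
  a_n = 3 / D(n) * a_{n-1}.
Since the indicial polynomial factors as (r - r_1)(r - r_2), D(n) = (r_1 + n - r_1)(r_1 + n - r_2) = n(n + 11/10).
Evaluating step by step (a_0 = 1):
  n = 1: D(1) = 1(1 + 11/10) = 21/10; numerator = 3(1) = 3; a_1 = (3)/(21/10) = 10/7
  n = 2: D(2) = 2(2 + 11/10) = 31/5; numerator = 3(10/7) = 30/7; a_2 = (30/7)/(31/5) = 150/217
  n = 3: D(3) = 3(3 + 11/10) = 123/10; numerator = 3(150/217) = 450/217; a_3 = (450/217)/(123/10) = 1500/8897
  n = 4: D(4) = 4(4 + 11/10) = 102/5; numerator = 3(1500/8897) = 4500/8897; a_4 = (4500/8897)/(102/5) = 3750/151249

r = 8/5; a_0 = 1; a_1 = 10/7; a_2 = 150/217; a_3 = 1500/8897; a_4 = 3750/151249


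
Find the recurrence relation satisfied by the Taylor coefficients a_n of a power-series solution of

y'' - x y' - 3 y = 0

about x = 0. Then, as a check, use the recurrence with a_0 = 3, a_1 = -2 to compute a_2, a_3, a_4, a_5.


Substitute y = sum_n a_n x^n.
y''(x) has coefficient (n+2)(n+1) a_{n+2} at x^n;
-x y'(x) has coefficient -n a_n at x^n (shift);
-3 y(x) has coefficient -3 a_n at x^n.
Matching x^n: (n+2)(n+1) a_{n+2} + (-n - 3) a_n = 0.
Thus a_{n+2} = (n + 3) / ((n+1)(n+2)) * a_n.

Check with a_0 = 3, a_1 = -2 (apply the recurrence for n = 0, 1, 2, 3): a_0 = 3, a_1 = -2, a_2 = 9/2, a_3 = -4/3, a_4 = 15/8, a_5 = -2/5.

a_(n+2) = (n + 3) / ((n+1)(n+2)) * a_n; check: a_0 = 3, a_1 = -2, a_2 = 9/2, a_3 = -4/3, a_4 = 15/8, a_5 = -2/5


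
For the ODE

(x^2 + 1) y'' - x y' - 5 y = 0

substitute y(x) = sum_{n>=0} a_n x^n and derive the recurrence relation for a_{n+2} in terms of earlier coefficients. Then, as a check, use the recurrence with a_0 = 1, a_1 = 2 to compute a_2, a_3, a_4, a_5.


Substitute y = sum_n a_n x^n.
(1 + 1 x^2) y'' contributes (n+2)(n+1) a_{n+2} + n(n-1) a_n at x^n.
-x y'(x) contributes -n a_n at x^n.
-5 y(x) contributes -5 a_n at x^n.
Matching x^n: (n+2)(n+1) a_{n+2} + (n(n-1) - n - 5) a_n = 0.
Thus a_{n+2} = (-n(n-1) + n + 5) / ((n+1)(n+2)) * a_n.

Check with a_0 = 1, a_1 = 2 (apply the recurrence for n = 0, 1, 2, 3): a_0 = 1, a_1 = 2, a_2 = 5/2, a_3 = 2, a_4 = 25/24, a_5 = 1/5.

a_(n+2) = (-n(n-1) + n + 5) / ((n+1)(n+2)) * a_n; check: a_0 = 1, a_1 = 2, a_2 = 5/2, a_3 = 2, a_4 = 25/24, a_5 = 1/5


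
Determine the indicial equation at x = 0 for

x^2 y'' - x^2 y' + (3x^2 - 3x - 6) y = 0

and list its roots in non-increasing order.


Divide by x^2 to reach normal form y'' + P_1(x) y' + P_2(x) y = 0 with P_1(x) = -1 and P_2(x) = 3 - 3/x - 6/x^2.
x = 0 is a singular point because the y-coefficient 3 - 3/x - 6/x^2 has a pole at x = 0.
It is a regular singular point because x P_1(x) = p(x) = -x and x^2 P_2(x) = q(x) = 3x^2 - 3x - 6 are polynomials, hence analytic at x = 0.
p(0) = 0,  q(0) = -6.
Indicial equation: r(r-1) + p(0) r + q(0) = 0, i.e. r^2 + (p(0) - 1) r + q(0) = 0, i.e. r^2 - 1 r - 6 = 0.
Discriminant: (-1)^2 - 4(-6) = 25, so r = (1 ± 5)/2.
Solving: r_1 = 3, r_2 = -2.

indicial: r^2 - 1 r - 6 = 0; roots r_1 = 3, r_2 = -2


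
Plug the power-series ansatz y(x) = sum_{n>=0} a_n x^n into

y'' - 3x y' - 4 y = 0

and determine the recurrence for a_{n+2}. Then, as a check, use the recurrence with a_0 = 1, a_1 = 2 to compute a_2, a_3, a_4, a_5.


Substitute y = sum_n a_n x^n.
y''(x) has coefficient (n+2)(n+1) a_{n+2} at x^n;
-3 x y'(x) has coefficient -3 n a_n at x^n (shift);
-4 y(x) has coefficient -4 a_n at x^n.
Matching x^n: (n+2)(n+1) a_{n+2} + (-3n - 4) a_n = 0.
Thus a_{n+2} = (3n + 4) / ((n+1)(n+2)) * a_n.

Check with a_0 = 1, a_1 = 2 (apply the recurrence for n = 0, 1, 2, 3): a_0 = 1, a_1 = 2, a_2 = 2, a_3 = 7/3, a_4 = 5/3, a_5 = 91/60.

a_(n+2) = (3n + 4) / ((n+1)(n+2)) * a_n; check: a_0 = 1, a_1 = 2, a_2 = 2, a_3 = 7/3, a_4 = 5/3, a_5 = 91/60


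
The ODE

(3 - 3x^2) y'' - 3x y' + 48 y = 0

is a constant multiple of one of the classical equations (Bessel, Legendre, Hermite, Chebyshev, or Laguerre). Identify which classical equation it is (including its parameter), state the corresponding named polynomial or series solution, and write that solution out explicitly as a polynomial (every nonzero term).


All three coefficients share the factor 3; dividing through by 3 gives  (1 - x^2) y'' - x y' + 16 y = 0.
This matches the Chebyshev equation (1 - x^2) y'' - x y' + n^2 y = 0 (note the -x y' term, not -2x y') with n^2 = 16, so n = 4; the polynomial solution is T_4(x).
With y = sum_k a_k x^k, matching x^k gives (k+2)(k+1) a_{k+2} = (k^2 - n^2) a_k = (k - 4)(k + 4) a_k. The right side vanishes at k = 4, so the series with the parity of 4 terminates at degree 4.
Standard normalization: leading coefficient of T_n is 2^(n-1), so a_4 = 2^3 = 8. Work downward with a_k = (k+1)(k+2) a_{k+2} / ((k - 4)(k + 4)):
  a_2 = (3)(4)(8) / ((2 - 4)(2 + 4)) = 96/(-12) = -8
  a_0 = (1)(2)(-8) / ((0 - 4)(0 + 4)) = -16/(-16) = 1
Hence T_4(x) = 8 x^4 - 8 x^2 + 1.

T_4(x); series = 8 x^4 - 8 x^2 + 1


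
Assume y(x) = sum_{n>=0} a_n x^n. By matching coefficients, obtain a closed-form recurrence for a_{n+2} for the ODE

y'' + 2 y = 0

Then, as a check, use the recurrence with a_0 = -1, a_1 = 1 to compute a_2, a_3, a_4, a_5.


Substitute y = sum_n a_n x^n into y'' + (const) y = 0.
y''(x) = sum_{n>=0} (n+2)(n+1) a_{n+2} x^n.
The ODE becomes sum_n [(n+2)(n+1) a_{n+2} + 2 a_n] x^n = 0.
Setting each coefficient to zero gives the recurrence:
  (n+2)(n+1) a_{n+2} + 2 a_n = 0,
  a_{n+2} = -2 / ((n+1)(n+2)) a_n.

Check with a_0 = -1, a_1 = 1 (apply the recurrence for n = 0, 1, 2, 3): a_0 = -1, a_1 = 1, a_2 = 1, a_3 = -1/3, a_4 = -1/6, a_5 = 1/30.

a_{n+2} = -2/((n+1)(n+2)) * a_n; check: a_0 = -1, a_1 = 1, a_2 = 1, a_3 = -1/3, a_4 = -1/6, a_5 = 1/30


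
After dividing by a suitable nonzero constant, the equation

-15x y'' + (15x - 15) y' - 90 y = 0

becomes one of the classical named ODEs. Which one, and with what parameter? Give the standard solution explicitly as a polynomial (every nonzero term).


All three coefficients share the factor -15; dividing through by -15 gives  x y'' + (1 - x) y' + 6 y = 0.
This matches the Laguerre equation x y'' + (1 - x) y' + n y = 0 with n = 6; the polynomial solution is L_6(x).
With y = sum_k a_k x^k, matching x^k gives (k+1)k a_{k+1} + (k+1) a_{k+1} - k a_k + n a_k = 0, i.e. (k+1)^2 a_{k+1} = (k - n) a_k = (k - 6) a_k. The right side vanishes at k = 6, so the series terminates at degree 6.
Standard normalization L_n(0) = 1 gives a_0 = 1. Work upward with a_{k+1} = (k - 6) a_k / (k+1)^2:
  a_1 = (0 - 6)(1) / 1^2 = -6/1 = -6
  a_2 = (1 - 6)(-6) / 2^2 = 30/4 = 15/2
  a_3 = (2 - 6)(15/2) / 3^2 = -30/9 = -10/3
  a_4 = (3 - 6)(-10/3) / 4^2 = 10/16 = 5/8
  a_5 = (4 - 6)(5/8) / 5^2 = (-5/4)/25 = -1/20
  a_6 = (5 - 6)(-1/20) / 6^2 = (1/20)/36 = 1/720
Hence L_6(x) = x^6/720 - x^5/20 + 5 x^4/8 - 10 x^3/3 + 15 x^2/2 - 6 x + 1.

L_6(x); series = x^6/720 - x^5/20 + 5 x^4/8 - 10 x^3/3 + 15 x^2/2 - 6 x + 1


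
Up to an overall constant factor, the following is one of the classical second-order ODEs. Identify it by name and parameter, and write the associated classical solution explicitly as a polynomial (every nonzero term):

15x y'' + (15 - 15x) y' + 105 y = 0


All three coefficients share the factor 15; dividing through by 15 gives  x y'' + (1 - x) y' + 7 y = 0.
This matches the Laguerre equation x y'' + (1 - x) y' + n y = 0 with n = 7; the polynomial solution is L_7(x).
With y = sum_k a_k x^k, matching x^k gives (k+1)k a_{k+1} + (k+1) a_{k+1} - k a_k + n a_k = 0, i.e. (k+1)^2 a_{k+1} = (k - n) a_k = (k - 7) a_k. The right side vanishes at k = 7, so the series terminates at degree 7.
Standard normalization L_n(0) = 1 gives a_0 = 1. Work upward with a_{k+1} = (k - 7) a_k / (k+1)^2:
  a_1 = (0 - 7)(1) / 1^2 = -7/1 = -7
  a_2 = (1 - 7)(-7) / 2^2 = 42/4 = 21/2
  a_3 = (2 - 7)(21/2) / 3^2 = (-105/2)/9 = -35/6
  a_4 = (3 - 7)(-35/6) / 4^2 = (70/3)/16 = 35/24
  a_5 = (4 - 7)(35/24) / 5^2 = (-35/8)/25 = -7/40
  a_6 = (5 - 7)(-7/40) / 6^2 = (7/20)/36 = 7/720
  a_7 = (6 - 7)(7/720) / 7^2 = (-7/720)/49 = -1/5040
Hence L_7(x) = -x^7/5040 + 7 x^6/720 - 7 x^5/40 + 35 x^4/24 - 35 x^3/6 + 21 x^2/2 - 7 x + 1.

L_7(x); series = -x^7/5040 + 7 x^6/720 - 7 x^5/40 + 35 x^4/24 - 35 x^3/6 + 21 x^2/2 - 7 x + 1


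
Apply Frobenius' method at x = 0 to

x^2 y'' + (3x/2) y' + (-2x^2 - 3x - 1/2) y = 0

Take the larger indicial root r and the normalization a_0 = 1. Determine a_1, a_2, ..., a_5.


Write in Frobenius form y'' + (p(x)/x) y' + (q(x)/x^2) y = 0:
  p(x) = 3/2,  q(x) = -2x^2 - 3x - 1/2.
Indicial equation: r(r-1) + (3/2) r + (-1/2) = 0 -> roots r_1 = 1/2, r_2 = -1.
Take r = r_1 = 1/2. Let y(x) = x^r sum_{n>=0} a_n x^n with a_0 = 1.
Substitute y = x^r sum a_n x^n and match x^{r+n}. The recurrence is
  D(n) a_n - 3 a_{n-1} - 2 a_{n-2} = 0,  where D(n) = (r+n)(r+n-1) + (3/2)(r+n) + (-1/2).
  a_n = [3 a_{n-1} + 2 a_{n-2}] / D(n).
Since the indicial polynomial factors as (r - r_1)(r - r_2), D(n) = (r_1 + n - r_1)(r_1 + n - r_2) = n(n + 3/2).
Evaluating step by step (a_0 = 1):
  n = 1: D(1) = 1(1 + 3/2) = 5/2; numerator = 3(1) = 3; a_1 = (3)/(5/2) = 6/5
  n = 2: D(2) = 2(2 + 3/2) = 7; numerator = 3(6/5) + 2(1) = 28/5; a_2 = (28/5)/(7) = 4/5
  n = 3: D(3) = 3(3 + 3/2) = 27/2; numerator = 3(4/5) + 2(6/5) = 24/5; a_3 = (24/5)/(27/2) = 16/45
  n = 4: D(4) = 4(4 + 3/2) = 22; numerator = 3(16/45) + 2(4/5) = 8/3; a_4 = (8/3)/(22) = 4/33
  n = 5: D(5) = 5(5 + 3/2) = 65/2; numerator = 3(4/33) + 2(16/45) = 532/495; a_5 = (532/495)/(65/2) = 1064/32175

r = 1/2; a_0 = 1; a_1 = 6/5; a_2 = 4/5; a_3 = 16/45; a_4 = 4/33; a_5 = 1064/32175


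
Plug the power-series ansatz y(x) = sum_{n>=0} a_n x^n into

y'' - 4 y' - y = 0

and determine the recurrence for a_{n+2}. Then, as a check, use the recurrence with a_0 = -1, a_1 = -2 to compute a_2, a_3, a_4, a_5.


Substitute y = sum_n a_n x^n.
y''(x) has coefficient (n+2)(n+1) a_{n+2} at x^n;
-4 y'(x) has coefficient -4 (n+1) a_{n+1} at x^n;
-y(x) has coefficient -1 a_n at x^n.
Matching x^n: (n+2)(n+1) a_{n+2} - 4 (n+1) a_{n+1} - 1 a_n = 0.
Thus a_{n+2} = [4 (n+1) a_{n+1} + 1 a_n] / ((n+1)(n+2)).

Check with a_0 = -1, a_1 = -2 (apply the recurrence for n = 0, 1, 2, 3): a_0 = -1, a_1 = -2, a_2 = -9/2, a_3 = -19/3, a_4 = -161/24, a_5 = -341/60.

a_(n+2) = [4 (n+1) a_(n+1) + 1 a_n] / ((n+1)(n+2)); check: a_0 = -1, a_1 = -2, a_2 = -9/2, a_3 = -19/3, a_4 = -161/24, a_5 = -341/60


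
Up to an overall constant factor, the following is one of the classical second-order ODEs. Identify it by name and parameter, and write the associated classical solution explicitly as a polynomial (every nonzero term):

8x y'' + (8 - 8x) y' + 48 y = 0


All three coefficients share the factor 8; dividing through by 8 gives  x y'' + (1 - x) y' + 6 y = 0.
This matches the Laguerre equation x y'' + (1 - x) y' + n y = 0 with n = 6; the polynomial solution is L_6(x).
With y = sum_k a_k x^k, matching x^k gives (k+1)k a_{k+1} + (k+1) a_{k+1} - k a_k + n a_k = 0, i.e. (k+1)^2 a_{k+1} = (k - n) a_k = (k - 6) a_k. The right side vanishes at k = 6, so the series terminates at degree 6.
Standard normalization L_n(0) = 1 gives a_0 = 1. Work upward with a_{k+1} = (k - 6) a_k / (k+1)^2:
  a_1 = (0 - 6)(1) / 1^2 = -6/1 = -6
  a_2 = (1 - 6)(-6) / 2^2 = 30/4 = 15/2
  a_3 = (2 - 6)(15/2) / 3^2 = -30/9 = -10/3
  a_4 = (3 - 6)(-10/3) / 4^2 = 10/16 = 5/8
  a_5 = (4 - 6)(5/8) / 5^2 = (-5/4)/25 = -1/20
  a_6 = (5 - 6)(-1/20) / 6^2 = (1/20)/36 = 1/720
Hence L_6(x) = x^6/720 - x^5/20 + 5 x^4/8 - 10 x^3/3 + 15 x^2/2 - 6 x + 1.

L_6(x); series = x^6/720 - x^5/20 + 5 x^4/8 - 10 x^3/3 + 15 x^2/2 - 6 x + 1


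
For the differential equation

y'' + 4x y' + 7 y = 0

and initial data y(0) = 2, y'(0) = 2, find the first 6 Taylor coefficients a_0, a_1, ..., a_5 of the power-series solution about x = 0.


Ansatz: y(x) = sum_{n>=0} a_n x^n, so y'(x) = sum_{n>=1} n a_n x^(n-1) and y''(x) = sum_{n>=2} n(n-1) a_n x^(n-2).
Substitute into P(x) y'' + Q(x) y' + R(x) y = 0 with P(x) = 1, Q(x) = 4x, R(x) = 7, and match powers of x.
Initial conditions: a_0 = 2, a_1 = 2.
Setting the coefficient of each power of x to zero and solving order by order (substituting the coefficients already found):
  x^0: 2 a_2 + 7 a_0 = 0  ->  2 a_2 = -7 a_0 = -14  ->  a_2 = -7
  x^1: 6 a_3 + 11 a_1 = 0  ->  6 a_3 = -11 a_1 = -22  ->  a_3 = -11/3
  x^2: 12 a_4 + 15 a_2 = 0  ->  12 a_4 = -15 a_2 = 105  ->  a_4 = 35/4
  x^3: 20 a_5 + 19 a_3 = 0  ->  20 a_5 = -19 a_3 = 209/3  ->  a_5 = 209/60
Truncated series: y(x) = 2 + 2 x - 7 x^2 - (11/3) x^3 + (35/4) x^4 + (209/60) x^5 + O(x^6).

a_0 = 2; a_1 = 2; a_2 = -7; a_3 = -11/3; a_4 = 35/4; a_5 = 209/60


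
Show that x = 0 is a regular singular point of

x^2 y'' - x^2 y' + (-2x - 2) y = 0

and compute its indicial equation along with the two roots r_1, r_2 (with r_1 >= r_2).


Divide by x^2 to reach normal form y'' + P_1(x) y' + P_2(x) y = 0 with P_1(x) = -1 and P_2(x) = -2/x - 2/x^2.
x = 0 is a singular point because the y-coefficient -2/x - 2/x^2 has a pole at x = 0.
It is a regular singular point because x P_1(x) = p(x) = -x and x^2 P_2(x) = q(x) = -2x - 2 are polynomials, hence analytic at x = 0.
p(0) = 0,  q(0) = -2.
Indicial equation: r(r-1) + p(0) r + q(0) = 0, i.e. r^2 + (p(0) - 1) r + q(0) = 0, i.e. r^2 - 1 r - 2 = 0.
Discriminant: (-1)^2 - 4(-2) = 9, so r = (1 ± 3)/2.
Solving: r_1 = 2, r_2 = -1.

indicial: r^2 - 1 r - 2 = 0; roots r_1 = 2, r_2 = -1


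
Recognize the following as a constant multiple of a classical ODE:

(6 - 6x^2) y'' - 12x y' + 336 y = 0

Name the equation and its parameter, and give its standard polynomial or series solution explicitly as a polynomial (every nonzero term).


All three coefficients share the factor 6; dividing through by 6 gives  (1 - x^2) y'' - 2x y' + 56 y = 0.
This matches the Legendre equation (1 - x^2) y'' - 2x y' + n(n+1) y = 0 (note the -2x y' term) with n(n+1) = 56, so n = 7; the polynomial solution is P_7(x).
With y = sum_k a_k x^k, matching x^k gives (k+2)(k+1) a_{k+2} = [k(k+1) - n(n+1)] a_k = (k - 7)(k + 8) a_k. The right side vanishes at k = 7, so the series with the parity of 7 terminates at degree 7.
Standard normalization (P_n(1) = 1): leading coefficient (2n)!/(2^n (n!)^2) = 87178291200/(128*25401600) = 429/16, so a_7 = 429/16. Work downward with a_k = (k+1)(k+2) a_{k+2} / ((k - 7)(k + 8)):
  a_5 = (6)(7)(429/16) / ((5 - 7)(5 + 8)) = (9009/8)/(-26) = -693/16
  a_3 = (4)(5)(-693/16) / ((3 - 7)(3 + 8)) = (-3465/4)/(-44) = 315/16
  a_1 = (2)(3)(315/16) / ((1 - 7)(1 + 8)) = (945/8)/(-54) = -35/16
Hence P_7(x) = 429 x^7/16 - 693 x^5/16 + 315 x^3/16 - 35 x/16.

P_7(x); series = 429 x^7/16 - 693 x^5/16 + 315 x^3/16 - 35 x/16


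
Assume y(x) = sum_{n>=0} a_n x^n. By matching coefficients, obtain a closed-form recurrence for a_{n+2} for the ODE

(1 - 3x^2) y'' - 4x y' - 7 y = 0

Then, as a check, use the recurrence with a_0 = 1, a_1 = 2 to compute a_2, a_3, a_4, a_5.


Substitute y = sum_n a_n x^n.
(1 - 3 x^2) y'' contributes (n+2)(n+1) a_{n+2} - 3 n(n-1) a_n at x^n.
-4 x y'(x) contributes -4 n a_n at x^n.
-7 y(x) contributes -7 a_n at x^n.
Matching x^n: (n+2)(n+1) a_{n+2} + (-3 n(n-1) - 4 n - 7) a_n = 0.
Thus a_{n+2} = (3 n(n-1) + 4 n + 7) / ((n+1)(n+2)) * a_n.

Check with a_0 = 1, a_1 = 2 (apply the recurrence for n = 0, 1, 2, 3): a_0 = 1, a_1 = 2, a_2 = 7/2, a_3 = 11/3, a_4 = 49/8, a_5 = 407/60.

a_(n+2) = (3 n(n-1) + 4 n + 7) / ((n+1)(n+2)) * a_n; check: a_0 = 1, a_1 = 2, a_2 = 7/2, a_3 = 11/3, a_4 = 49/8, a_5 = 407/60


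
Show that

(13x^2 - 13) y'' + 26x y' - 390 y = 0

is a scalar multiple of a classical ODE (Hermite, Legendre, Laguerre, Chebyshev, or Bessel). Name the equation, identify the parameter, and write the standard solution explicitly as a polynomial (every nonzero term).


All three coefficients share the factor -13; dividing through by -13 gives  (1 - x^2) y'' - 2x y' + 30 y = 0.
This matches the Legendre equation (1 - x^2) y'' - 2x y' + n(n+1) y = 0 (note the -2x y' term) with n(n+1) = 30, so n = 5; the polynomial solution is P_5(x).
With y = sum_k a_k x^k, matching x^k gives (k+2)(k+1) a_{k+2} = [k(k+1) - n(n+1)] a_k = (k - 5)(k + 6) a_k. The right side vanishes at k = 5, so the series with the parity of 5 terminates at degree 5.
Standard normalization (P_n(1) = 1): leading coefficient (2n)!/(2^n (n!)^2) = 3628800/(32*14400) = 63/8, so a_5 = 63/8. Work downward with a_k = (k+1)(k+2) a_{k+2} / ((k - 5)(k + 6)):
  a_3 = (4)(5)(63/8) / ((3 - 5)(3 + 6)) = (315/2)/(-18) = -35/4
  a_1 = (2)(3)(-35/4) / ((1 - 5)(1 + 6)) = (-105/2)/(-28) = 15/8
Hence P_5(x) = 63 x^5/8 - 35 x^3/4 + 15 x/8.

P_5(x); series = 63 x^5/8 - 35 x^3/4 + 15 x/8


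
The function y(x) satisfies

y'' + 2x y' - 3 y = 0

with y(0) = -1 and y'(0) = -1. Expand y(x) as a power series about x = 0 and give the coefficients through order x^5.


Ansatz: y(x) = sum_{n>=0} a_n x^n, so y'(x) = sum_{n>=1} n a_n x^(n-1) and y''(x) = sum_{n>=2} n(n-1) a_n x^(n-2).
Substitute into P(x) y'' + Q(x) y' + R(x) y = 0 with P(x) = 1, Q(x) = 2x, R(x) = -3, and match powers of x.
Initial conditions: a_0 = -1, a_1 = -1.
Setting the coefficient of each power of x to zero and solving order by order (substituting the coefficients already found):
  x^0: 2 a_2 - 3 a_0 = 0  ->  2 a_2 = 3 a_0 = -3  ->  a_2 = -3/2
  x^1: 6 a_3 - a_1 = 0  ->  6 a_3 = a_1 = -1  ->  a_3 = -1/6
  x^2: 12 a_4 + a_2 = 0  ->  12 a_4 = -a_2 = 3/2  ->  a_4 = 1/8
  x^3: 20 a_5 + 3 a_3 = 0  ->  20 a_5 = -3 a_3 = 1/2  ->  a_5 = 1/40
Truncated series: y(x) = -1 - x - (3/2) x^2 - (1/6) x^3 + (1/8) x^4 + (1/40) x^5 + O(x^6).

a_0 = -1; a_1 = -1; a_2 = -3/2; a_3 = -1/6; a_4 = 1/8; a_5 = 1/40


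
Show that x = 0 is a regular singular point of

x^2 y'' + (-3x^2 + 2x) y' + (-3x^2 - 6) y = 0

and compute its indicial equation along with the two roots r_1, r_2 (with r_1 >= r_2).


Divide by x^2 to reach normal form y'' + P_1(x) y' + P_2(x) y = 0 with P_1(x) = -3 + 2/x and P_2(x) = -3 - 6/x^2.
x = 0 is a singular point because the y'-coefficient -3 + 2/x has a pole at x = 0 and the y-coefficient -3 - 6/x^2 has a pole at x = 0.
It is a regular singular point because x P_1(x) = p(x) = 2 - 3x and x^2 P_2(x) = q(x) = -3x^2 - 6 are polynomials, hence analytic at x = 0.
p(0) = 2,  q(0) = -6.
Indicial equation: r(r-1) + p(0) r + q(0) = 0, i.e. r^2 + (p(0) - 1) r + q(0) = 0, i.e. r^2 + 1 r - 6 = 0.
Discriminant: (1)^2 - 4(-6) = 25, so r = (-1 ± 5)/2.
Solving: r_1 = 2, r_2 = -3.

indicial: r^2 + 1 r - 6 = 0; roots r_1 = 2, r_2 = -3


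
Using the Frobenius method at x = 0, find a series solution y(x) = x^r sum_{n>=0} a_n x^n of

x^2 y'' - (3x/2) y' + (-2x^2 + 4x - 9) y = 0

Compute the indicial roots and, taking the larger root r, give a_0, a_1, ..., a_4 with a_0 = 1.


Write in Frobenius form y'' + (p(x)/x) y' + (q(x)/x^2) y = 0:
  p(x) = -3/2,  q(x) = -2x^2 + 4x - 9.
Indicial equation: r(r-1) + (-3/2) r + (-9) = 0 -> roots r_1 = 9/2, r_2 = -2.
Take r = r_1 = 9/2. Let y(x) = x^r sum_{n>=0} a_n x^n with a_0 = 1.
Substitute y = x^r sum a_n x^n and match x^{r+n}. The recurrence is
  D(n) a_n + 4 a_{n-1} - 2 a_{n-2} = 0,  where D(n) = (r+n)(r+n-1) + (-3/2)(r+n) + (-9).
  a_n = [-4 a_{n-1} + 2 a_{n-2}] / D(n).
Since the indicial polynomial factors as (r - r_1)(r - r_2), D(n) = (r_1 + n - r_1)(r_1 + n - r_2) = n(n + 13/2).
Evaluating step by step (a_0 = 1):
  n = 1: D(1) = 1(1 + 13/2) = 15/2; numerator = -4(1) = -4; a_1 = (-4)/(15/2) = -8/15
  n = 2: D(2) = 2(2 + 13/2) = 17; numerator = -4(-8/15) + 2(1) = 62/15; a_2 = (62/15)/(17) = 62/255
  n = 3: D(3) = 3(3 + 13/2) = 57/2; numerator = -4(62/255) + 2(-8/15) = -104/51; a_3 = (-104/51)/(57/2) = -208/2907
  n = 4: D(4) = 4(4 + 13/2) = 42; numerator = -4(-208/2907) + 2(62/255) = 11228/14535; a_4 = (11228/14535)/(42) = 802/43605

r = 9/2; a_0 = 1; a_1 = -8/15; a_2 = 62/255; a_3 = -208/2907; a_4 = 802/43605


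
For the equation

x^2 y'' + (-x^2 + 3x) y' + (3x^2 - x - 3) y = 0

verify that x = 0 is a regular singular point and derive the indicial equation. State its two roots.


Divide by x^2 to reach normal form y'' + P_1(x) y' + P_2(x) y = 0 with P_1(x) = -1 + 3/x and P_2(x) = 3 - 1/x - 3/x^2.
x = 0 is a singular point because the y'-coefficient -1 + 3/x has a pole at x = 0 and the y-coefficient 3 - 1/x - 3/x^2 has a pole at x = 0.
It is a regular singular point because x P_1(x) = p(x) = 3 - x and x^2 P_2(x) = q(x) = 3x^2 - x - 3 are polynomials, hence analytic at x = 0.
p(0) = 3,  q(0) = -3.
Indicial equation: r(r-1) + p(0) r + q(0) = 0, i.e. r^2 + (p(0) - 1) r + q(0) = 0, i.e. r^2 + 2 r - 3 = 0.
Discriminant: (2)^2 - 4(-3) = 16, so r = (-2 ± 4)/2.
Solving: r_1 = 1, r_2 = -3.

indicial: r^2 + 2 r - 3 = 0; roots r_1 = 1, r_2 = -3


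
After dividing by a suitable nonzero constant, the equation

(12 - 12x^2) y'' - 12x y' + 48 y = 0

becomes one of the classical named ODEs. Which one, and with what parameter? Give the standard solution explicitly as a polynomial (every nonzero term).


All three coefficients share the factor 12; dividing through by 12 gives  (1 - x^2) y'' - x y' + 4 y = 0.
This matches the Chebyshev equation (1 - x^2) y'' - x y' + n^2 y = 0 (note the -x y' term, not -2x y') with n^2 = 4, so n = 2; the polynomial solution is T_2(x).
With y = sum_k a_k x^k, matching x^k gives (k+2)(k+1) a_{k+2} = (k^2 - n^2) a_k = (k - 2)(k + 2) a_k. The right side vanishes at k = 2, so the series with the parity of 2 terminates at degree 2.
Standard normalization: leading coefficient of T_n is 2^(n-1), so a_2 = 2^1 = 2. Work downward with a_k = (k+1)(k+2) a_{k+2} / ((k - 2)(k + 2)):
  a_0 = (1)(2)(2) / ((0 - 2)(0 + 2)) = 4/(-4) = -1
Hence T_2(x) = 2 x^2 - 1.

T_2(x); series = 2 x^2 - 1


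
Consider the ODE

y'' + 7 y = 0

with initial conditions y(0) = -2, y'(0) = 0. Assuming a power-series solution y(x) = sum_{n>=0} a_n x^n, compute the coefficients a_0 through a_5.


Ansatz: y(x) = sum_{n>=0} a_n x^n, so y'(x) = sum_{n>=1} n a_n x^(n-1) and y''(x) = sum_{n>=2} n(n-1) a_n x^(n-2).
Substitute into P(x) y'' + Q(x) y' + R(x) y = 0 with P(x) = 1, Q(x) = 0, R(x) = 7, and match powers of x.
Initial conditions: a_0 = -2, a_1 = 0.
Setting the coefficient of each power of x to zero and solving order by order (substituting the coefficients already found):
  x^0: 2 a_2 + 7 a_0 = 0  ->  2 a_2 = -7 a_0 = 14  ->  a_2 = 7
  x^1: 6 a_3 + 7 a_1 = 0  ->  6 a_3 = -7 a_1 = 0  ->  a_3 = 0
  x^2: 12 a_4 + 7 a_2 = 0  ->  12 a_4 = -7 a_2 = -49  ->  a_4 = -49/12
  x^3: 20 a_5 + 7 a_3 = 0  ->  20 a_5 = -7 a_3 = 0  ->  a_5 = 0
Truncated series: y(x) = -2 + 7 x^2 - (49/12) x^4 + O(x^6).

a_0 = -2; a_1 = 0; a_2 = 7; a_3 = 0; a_4 = -49/12; a_5 = 0


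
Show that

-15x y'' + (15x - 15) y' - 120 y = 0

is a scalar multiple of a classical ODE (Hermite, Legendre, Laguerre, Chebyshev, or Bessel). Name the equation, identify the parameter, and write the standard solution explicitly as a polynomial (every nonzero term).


All three coefficients share the factor -15; dividing through by -15 gives  x y'' + (1 - x) y' + 8 y = 0.
This matches the Laguerre equation x y'' + (1 - x) y' + n y = 0 with n = 8; the polynomial solution is L_8(x).
With y = sum_k a_k x^k, matching x^k gives (k+1)k a_{k+1} + (k+1) a_{k+1} - k a_k + n a_k = 0, i.e. (k+1)^2 a_{k+1} = (k - n) a_k = (k - 8) a_k. The right side vanishes at k = 8, so the series terminates at degree 8.
Standard normalization L_n(0) = 1 gives a_0 = 1. Work upward with a_{k+1} = (k - 8) a_k / (k+1)^2:
  a_1 = (0 - 8)(1) / 1^2 = -8/1 = -8
  a_2 = (1 - 8)(-8) / 2^2 = 56/4 = 14
  a_3 = (2 - 8)(14) / 3^2 = -84/9 = -28/3
  a_4 = (3 - 8)(-28/3) / 4^2 = (140/3)/16 = 35/12
  a_5 = (4 - 8)(35/12) / 5^2 = (-35/3)/25 = -7/15
  a_6 = (5 - 8)(-7/15) / 6^2 = (7/5)/36 = 7/180
  a_7 = (6 - 8)(7/180) / 7^2 = (-7/90)/49 = -1/630
  a_8 = (7 - 8)(-1/630) / 8^2 = (1/630)/64 = 1/40320
Hence L_8(x) = x^8/40320 - x^7/630 + 7 x^6/180 - 7 x^5/15 + 35 x^4/12 - 28 x^3/3 + 14 x^2 - 8 x + 1.

L_8(x); series = x^8/40320 - x^7/630 + 7 x^6/180 - 7 x^5/15 + 35 x^4/12 - 28 x^3/3 + 14 x^2 - 8 x + 1


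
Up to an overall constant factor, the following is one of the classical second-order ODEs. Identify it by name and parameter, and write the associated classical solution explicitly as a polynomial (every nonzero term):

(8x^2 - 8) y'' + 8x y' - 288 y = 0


All three coefficients share the factor -8; dividing through by -8 gives  (1 - x^2) y'' - x y' + 36 y = 0.
This matches the Chebyshev equation (1 - x^2) y'' - x y' + n^2 y = 0 (note the -x y' term, not -2x y') with n^2 = 36, so n = 6; the polynomial solution is T_6(x).
With y = sum_k a_k x^k, matching x^k gives (k+2)(k+1) a_{k+2} = (k^2 - n^2) a_k = (k - 6)(k + 6) a_k. The right side vanishes at k = 6, so the series with the parity of 6 terminates at degree 6.
Standard normalization: leading coefficient of T_n is 2^(n-1), so a_6 = 2^5 = 32. Work downward with a_k = (k+1)(k+2) a_{k+2} / ((k - 6)(k + 6)):
  a_4 = (5)(6)(32) / ((4 - 6)(4 + 6)) = 960/(-20) = -48
  a_2 = (3)(4)(-48) / ((2 - 6)(2 + 6)) = -576/(-32) = 18
  a_0 = (1)(2)(18) / ((0 - 6)(0 + 6)) = 36/(-36) = -1
Hence T_6(x) = 32 x^6 - 48 x^4 + 18 x^2 - 1.

T_6(x); series = 32 x^6 - 48 x^4 + 18 x^2 - 1


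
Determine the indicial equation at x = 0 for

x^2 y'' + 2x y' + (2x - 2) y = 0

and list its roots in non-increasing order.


Divide by x^2 to reach normal form y'' + P_1(x) y' + P_2(x) y = 0 with P_1(x) = 2/x and P_2(x) = 2/x - 2/x^2.
x = 0 is a singular point because the y'-coefficient 2/x has a pole at x = 0 and the y-coefficient 2/x - 2/x^2 has a pole at x = 0.
It is a regular singular point because x P_1(x) = p(x) = 2 and x^2 P_2(x) = q(x) = 2x - 2 are polynomials, hence analytic at x = 0.
p(0) = 2,  q(0) = -2.
Indicial equation: r(r-1) + p(0) r + q(0) = 0, i.e. r^2 + (p(0) - 1) r + q(0) = 0, i.e. r^2 + 1 r - 2 = 0.
Discriminant: (1)^2 - 4(-2) = 9, so r = (-1 ± 3)/2.
Solving: r_1 = 1, r_2 = -2.

indicial: r^2 + 1 r - 2 = 0; roots r_1 = 1, r_2 = -2


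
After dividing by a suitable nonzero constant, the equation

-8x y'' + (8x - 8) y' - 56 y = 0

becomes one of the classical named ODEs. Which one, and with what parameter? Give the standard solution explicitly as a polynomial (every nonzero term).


All three coefficients share the factor -8; dividing through by -8 gives  x y'' + (1 - x) y' + 7 y = 0.
This matches the Laguerre equation x y'' + (1 - x) y' + n y = 0 with n = 7; the polynomial solution is L_7(x).
With y = sum_k a_k x^k, matching x^k gives (k+1)k a_{k+1} + (k+1) a_{k+1} - k a_k + n a_k = 0, i.e. (k+1)^2 a_{k+1} = (k - n) a_k = (k - 7) a_k. The right side vanishes at k = 7, so the series terminates at degree 7.
Standard normalization L_n(0) = 1 gives a_0 = 1. Work upward with a_{k+1} = (k - 7) a_k / (k+1)^2:
  a_1 = (0 - 7)(1) / 1^2 = -7/1 = -7
  a_2 = (1 - 7)(-7) / 2^2 = 42/4 = 21/2
  a_3 = (2 - 7)(21/2) / 3^2 = (-105/2)/9 = -35/6
  a_4 = (3 - 7)(-35/6) / 4^2 = (70/3)/16 = 35/24
  a_5 = (4 - 7)(35/24) / 5^2 = (-35/8)/25 = -7/40
  a_6 = (5 - 7)(-7/40) / 6^2 = (7/20)/36 = 7/720
  a_7 = (6 - 7)(7/720) / 7^2 = (-7/720)/49 = -1/5040
Hence L_7(x) = -x^7/5040 + 7 x^6/720 - 7 x^5/40 + 35 x^4/24 - 35 x^3/6 + 21 x^2/2 - 7 x + 1.

L_7(x); series = -x^7/5040 + 7 x^6/720 - 7 x^5/40 + 35 x^4/24 - 35 x^3/6 + 21 x^2/2 - 7 x + 1


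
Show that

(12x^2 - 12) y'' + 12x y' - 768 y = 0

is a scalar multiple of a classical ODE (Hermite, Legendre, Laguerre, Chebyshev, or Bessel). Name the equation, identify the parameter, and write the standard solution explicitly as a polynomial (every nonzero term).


All three coefficients share the factor -12; dividing through by -12 gives  (1 - x^2) y'' - x y' + 64 y = 0.
This matches the Chebyshev equation (1 - x^2) y'' - x y' + n^2 y = 0 (note the -x y' term, not -2x y') with n^2 = 64, so n = 8; the polynomial solution is T_8(x).
With y = sum_k a_k x^k, matching x^k gives (k+2)(k+1) a_{k+2} = (k^2 - n^2) a_k = (k - 8)(k + 8) a_k. The right side vanishes at k = 8, so the series with the parity of 8 terminates at degree 8.
Standard normalization: leading coefficient of T_n is 2^(n-1), so a_8 = 2^7 = 128. Work downward with a_k = (k+1)(k+2) a_{k+2} / ((k - 8)(k + 8)):
  a_6 = (7)(8)(128) / ((6 - 8)(6 + 8)) = 7168/(-28) = -256
  a_4 = (5)(6)(-256) / ((4 - 8)(4 + 8)) = -7680/(-48) = 160
  a_2 = (3)(4)(160) / ((2 - 8)(2 + 8)) = 1920/(-60) = -32
  a_0 = (1)(2)(-32) / ((0 - 8)(0 + 8)) = -64/(-64) = 1
Hence T_8(x) = 128 x^8 - 256 x^6 + 160 x^4 - 32 x^2 + 1.

T_8(x); series = 128 x^8 - 256 x^6 + 160 x^4 - 32 x^2 + 1


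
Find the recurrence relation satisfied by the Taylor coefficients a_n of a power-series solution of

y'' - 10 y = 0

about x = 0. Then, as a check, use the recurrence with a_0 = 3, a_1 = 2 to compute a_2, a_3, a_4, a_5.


Substitute y = sum_n a_n x^n into y'' + (const) y = 0.
y''(x) = sum_{n>=0} (n+2)(n+1) a_{n+2} x^n.
The ODE becomes sum_n [(n+2)(n+1) a_{n+2} - 10 a_n] x^n = 0.
Setting each coefficient to zero gives the recurrence:
  (n+2)(n+1) a_{n+2} - 10 a_n = 0,
  a_{n+2} = 10 / ((n+1)(n+2)) a_n.

Check with a_0 = 3, a_1 = 2 (apply the recurrence for n = 0, 1, 2, 3): a_0 = 3, a_1 = 2, a_2 = 15, a_3 = 10/3, a_4 = 25/2, a_5 = 5/3.

a_{n+2} = 10/((n+1)(n+2)) * a_n; check: a_0 = 3, a_1 = 2, a_2 = 15, a_3 = 10/3, a_4 = 25/2, a_5 = 5/3


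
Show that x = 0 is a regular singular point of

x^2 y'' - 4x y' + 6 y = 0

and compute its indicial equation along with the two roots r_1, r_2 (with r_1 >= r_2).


Divide by x^2 to reach normal form y'' + P_1(x) y' + P_2(x) y = 0 with P_1(x) = -4/x and P_2(x) = 6/x^2.
x = 0 is a singular point because the y'-coefficient -4/x has a pole at x = 0 and the y-coefficient 6/x^2 has a pole at x = 0.
It is a regular singular point because x P_1(x) = p(x) = -4 and x^2 P_2(x) = q(x) = 6 are polynomials, hence analytic at x = 0.
p(0) = -4,  q(0) = 6.
Indicial equation: r(r-1) + p(0) r + q(0) = 0, i.e. r^2 + (p(0) - 1) r + q(0) = 0, i.e. r^2 - 5 r + 6 = 0.
Discriminant: (-5)^2 - 4(6) = 1, so r = (5 ± 1)/2.
Solving: r_1 = 3, r_2 = 2.

indicial: r^2 - 5 r + 6 = 0; roots r_1 = 3, r_2 = 2
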